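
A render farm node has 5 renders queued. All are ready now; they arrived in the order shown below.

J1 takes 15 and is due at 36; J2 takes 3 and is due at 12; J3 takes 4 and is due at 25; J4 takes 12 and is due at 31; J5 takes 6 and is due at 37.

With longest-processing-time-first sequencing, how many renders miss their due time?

LPT (decreasing processing time): J1 J4 J5 J3 J2.
J1: 0→15, due 36, tardiness 0
J4: 15→27, due 31, tardiness 0
J5: 27→33, due 37, tardiness 0
J3: 33→37, due 25, tardiness 12
J2: 37→40, due 12, tardiness 28
Late renders: 2.

2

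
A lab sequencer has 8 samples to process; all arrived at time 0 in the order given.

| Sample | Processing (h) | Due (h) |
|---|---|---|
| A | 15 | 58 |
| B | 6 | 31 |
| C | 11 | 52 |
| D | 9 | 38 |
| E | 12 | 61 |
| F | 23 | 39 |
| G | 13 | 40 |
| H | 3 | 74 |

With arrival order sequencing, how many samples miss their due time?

FIFO (arrival order): A B C D E F G H.
A: 0→15, due 58, tardiness 0
B: 15→21, due 31, tardiness 0
C: 21→32, due 52, tardiness 0
D: 32→41, due 38, tardiness 3
E: 41→53, due 61, tardiness 0
F: 53→76, due 39, tardiness 37
G: 76→89, due 40, tardiness 49
H: 89→92, due 74, tardiness 18
Late samples: 4.

4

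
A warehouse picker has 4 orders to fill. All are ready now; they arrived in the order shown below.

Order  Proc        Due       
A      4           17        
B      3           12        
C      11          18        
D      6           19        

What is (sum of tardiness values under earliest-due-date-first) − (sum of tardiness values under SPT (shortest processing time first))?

EDD (increasing due date): B A C D.
B: 0→3, due 12, tardiness 0
A: 3→7, due 17, tardiness 0
C: 7→18, due 18, tardiness 0
D: 18→24, due 19, tardiness 5
Sum = 0+0+0+5 = 5.
SPT (increasing processing time): B A D C.
B: 0→3, due 12, tardiness 0
A: 3→7, due 17, tardiness 0
D: 7→13, due 19, tardiness 0
C: 13→24, due 18, tardiness 6
Sum = 0+0+0+6 = 6.
Difference = 5 − 6 = -1.

-1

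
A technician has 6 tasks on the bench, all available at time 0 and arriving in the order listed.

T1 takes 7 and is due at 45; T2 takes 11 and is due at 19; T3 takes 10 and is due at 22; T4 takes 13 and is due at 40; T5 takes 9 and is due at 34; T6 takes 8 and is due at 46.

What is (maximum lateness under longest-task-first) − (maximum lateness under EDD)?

1

LPT (decreasing processing time): T4 T2 T3 T5 T6 T1.
T4: 0→13, due 40, lateness -27
T2: 13→24, due 19, lateness 5
T3: 24→34, due 22, lateness 12
T5: 34→43, due 34, lateness 9
T6: 43→51, due 46, lateness 5
T1: 51→58, due 45, lateness 13
Maximum = 13.
EDD (increasing due date): T2 T3 T5 T4 T1 T6.
T2: 0→11, due 19, lateness -8
T3: 11→21, due 22, lateness -1
T5: 21→30, due 34, lateness -4
T4: 30→43, due 40, lateness 3
T1: 43→50, due 45, lateness 5
T6: 50→58, due 46, lateness 12
Maximum = 12.
Difference = 13 − 12 = 1.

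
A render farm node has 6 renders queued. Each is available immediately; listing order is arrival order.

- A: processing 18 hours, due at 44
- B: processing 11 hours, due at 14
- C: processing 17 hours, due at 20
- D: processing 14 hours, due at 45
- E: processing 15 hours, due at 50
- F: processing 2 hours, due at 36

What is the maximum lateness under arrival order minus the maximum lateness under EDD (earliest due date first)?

FIFO (arrival order): A B C D E F.
A: 0→18, due 44, lateness -26
B: 18→29, due 14, lateness 15
C: 29→46, due 20, lateness 26
D: 46→60, due 45, lateness 15
E: 60→75, due 50, lateness 25
F: 75→77, due 36, lateness 41
Maximum = 41.
EDD (increasing due date): B C F A D E.
B: 0→11, due 14, lateness -3
C: 11→28, due 20, lateness 8
F: 28→30, due 36, lateness -6
A: 30→48, due 44, lateness 4
D: 48→62, due 45, lateness 17
E: 62→77, due 50, lateness 27
Maximum = 27.
Difference = 41 − 27 = 14.

14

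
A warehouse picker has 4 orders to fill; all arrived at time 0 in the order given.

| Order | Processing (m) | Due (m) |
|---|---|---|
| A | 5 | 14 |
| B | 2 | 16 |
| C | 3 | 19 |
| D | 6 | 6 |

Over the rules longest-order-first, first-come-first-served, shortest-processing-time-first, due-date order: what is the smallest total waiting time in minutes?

17

LPT (decreasing processing time): D A C B.
D: waits 0, runs 0→6
A: waits 6, runs 6→11
C: waits 11, runs 11→14
B: waits 14, runs 14→16
Sum = 0+6+11+14 = 31.
FIFO (arrival order): A B C D.
A: waits 0, runs 0→5
B: waits 5, runs 5→7
C: waits 7, runs 7→10
D: waits 10, runs 10→16
Sum = 0+5+7+10 = 22.
SPT (increasing processing time): B C A D.
B: waits 0, runs 0→2
C: waits 2, runs 2→5
A: waits 5, runs 5→10
D: waits 10, runs 10→16
Sum = 0+2+5+10 = 17.
EDD (increasing due date): D A B C.
D: waits 0, runs 0→6
A: waits 6, runs 6→11
B: waits 11, runs 11→13
C: waits 13, runs 13→16
Sum = 0+6+11+13 = 30.
LPT 31, FIFO 22, SPT 17, EDD 30 → minimum 17.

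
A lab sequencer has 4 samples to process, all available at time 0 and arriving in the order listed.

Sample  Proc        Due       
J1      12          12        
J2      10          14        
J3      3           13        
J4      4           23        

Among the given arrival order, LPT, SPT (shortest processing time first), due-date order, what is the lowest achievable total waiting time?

27

FIFO (arrival order): J1 J2 J3 J4.
J1: waits 0, runs 0→12
J2: waits 12, runs 12→22
J3: waits 22, runs 22→25
J4: waits 25, runs 25→29
Sum = 0+12+22+25 = 59.
LPT (decreasing processing time): J1 J2 J4 J3.
J1: waits 0, runs 0→12
J2: waits 12, runs 12→22
J4: waits 22, runs 22→26
J3: waits 26, runs 26→29
Sum = 0+12+22+26 = 60.
SPT (increasing processing time): J3 J4 J2 J1.
J3: waits 0, runs 0→3
J4: waits 3, runs 3→7
J2: waits 7, runs 7→17
J1: waits 17, runs 17→29
Sum = 0+3+7+17 = 27.
EDD (increasing due date): J1 J3 J2 J4.
J1: waits 0, runs 0→12
J3: waits 12, runs 12→15
J2: waits 15, runs 15→25
J4: waits 25, runs 25→29
Sum = 0+12+15+25 = 52.
FIFO 59, LPT 60, SPT 27, EDD 52 → minimum 27.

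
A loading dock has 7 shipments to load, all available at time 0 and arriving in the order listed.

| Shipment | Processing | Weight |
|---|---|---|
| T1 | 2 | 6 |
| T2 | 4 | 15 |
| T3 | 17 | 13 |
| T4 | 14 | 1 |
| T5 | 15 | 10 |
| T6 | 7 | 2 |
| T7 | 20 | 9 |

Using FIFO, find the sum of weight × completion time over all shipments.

FIFO (arrival order): T1 T2 T3 T4 T5 T6 T7.
T1: finishes 2, weight 6, w·C = 12
T2: finishes 6, weight 15, w·C = 90
T3: finishes 23, weight 13, w·C = 299
T4: finishes 37, weight 1, w·C = 37
T5: finishes 52, weight 10, w·C = 520
T6: finishes 59, weight 2, w·C = 118
T7: finishes 79, weight 9, w·C = 711
Sum = 12+90+299+37+520+118+711 = 1787.

1787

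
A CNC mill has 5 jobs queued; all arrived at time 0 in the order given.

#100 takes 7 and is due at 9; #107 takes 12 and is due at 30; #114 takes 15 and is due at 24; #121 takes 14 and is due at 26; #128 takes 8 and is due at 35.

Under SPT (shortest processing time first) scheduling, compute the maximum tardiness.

32

SPT (increasing processing time): #100 #128 #107 #121 #114.
#100: 0→7, due 9, tardiness 0
#128: 7→15, due 35, tardiness 0
#107: 15→27, due 30, tardiness 0
#121: 27→41, due 26, tardiness 15
#114: 41→56, due 24, tardiness 32
Maximum = 32.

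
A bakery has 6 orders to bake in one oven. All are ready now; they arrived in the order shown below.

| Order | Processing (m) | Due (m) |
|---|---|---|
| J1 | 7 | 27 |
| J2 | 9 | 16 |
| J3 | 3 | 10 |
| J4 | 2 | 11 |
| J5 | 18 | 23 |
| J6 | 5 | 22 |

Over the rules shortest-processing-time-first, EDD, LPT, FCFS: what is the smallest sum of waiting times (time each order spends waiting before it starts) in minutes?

SPT (increasing processing time): J4 J3 J6 J1 J2 J5.
J4: waits 0, runs 0→2
J3: waits 2, runs 2→5
J6: waits 5, runs 5→10
J1: waits 10, runs 10→17
J2: waits 17, runs 17→26
J5: waits 26, runs 26→44
Sum = 0+2+5+10+17+26 = 60.
EDD (increasing due date): J3 J4 J2 J6 J5 J1.
J3: waits 0, runs 0→3
J4: waits 3, runs 3→5
J2: waits 5, runs 5→14
J6: waits 14, runs 14→19
J5: waits 19, runs 19→37
J1: waits 37, runs 37→44
Sum = 0+3+5+14+19+37 = 78.
LPT (decreasing processing time): J5 J2 J1 J6 J3 J4.
J5: waits 0, runs 0→18
J2: waits 18, runs 18→27
J1: waits 27, runs 27→34
J6: waits 34, runs 34→39
J3: waits 39, runs 39→42
J4: waits 42, runs 42→44
Sum = 0+18+27+34+39+42 = 160.
FIFO (arrival order): J1 J2 J3 J4 J5 J6.
J1: waits 0, runs 0→7
J2: waits 7, runs 7→16
J3: waits 16, runs 16→19
J4: waits 19, runs 19→21
J5: waits 21, runs 21→39
J6: waits 39, runs 39→44
Sum = 0+7+16+19+21+39 = 102.
SPT 60, EDD 78, LPT 160, FIFO 102 → minimum 60.

60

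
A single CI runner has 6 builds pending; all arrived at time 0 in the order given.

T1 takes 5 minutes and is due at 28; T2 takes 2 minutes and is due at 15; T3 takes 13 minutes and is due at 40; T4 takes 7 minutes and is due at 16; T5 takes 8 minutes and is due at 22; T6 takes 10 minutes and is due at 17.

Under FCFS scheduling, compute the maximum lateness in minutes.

28

FIFO (arrival order): T1 T2 T3 T4 T5 T6.
T1: 0→5, due 28, lateness -23
T2: 5→7, due 15, lateness -8
T3: 7→20, due 40, lateness -20
T4: 20→27, due 16, lateness 11
T5: 27→35, due 22, lateness 13
T6: 35→45, due 17, lateness 28
Maximum = 28.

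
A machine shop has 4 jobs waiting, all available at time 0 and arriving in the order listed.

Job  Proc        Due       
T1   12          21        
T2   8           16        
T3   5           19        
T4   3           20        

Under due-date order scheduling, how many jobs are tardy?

EDD (increasing due date): T2 T3 T4 T1.
T2: 0→8, due 16, tardiness 0
T3: 8→13, due 19, tardiness 0
T4: 13→16, due 20, tardiness 0
T1: 16→28, due 21, tardiness 7
Late jobs: 1.

1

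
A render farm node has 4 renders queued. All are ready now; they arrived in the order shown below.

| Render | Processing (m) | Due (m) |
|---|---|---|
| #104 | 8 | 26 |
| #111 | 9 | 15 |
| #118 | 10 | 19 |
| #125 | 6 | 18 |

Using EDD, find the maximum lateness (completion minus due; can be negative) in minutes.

7

EDD (increasing due date): #111 #125 #118 #104.
#111: 0→9, due 15, lateness -6
#125: 9→15, due 18, lateness -3
#118: 15→25, due 19, lateness 6
#104: 25→33, due 26, lateness 7
Maximum = 7.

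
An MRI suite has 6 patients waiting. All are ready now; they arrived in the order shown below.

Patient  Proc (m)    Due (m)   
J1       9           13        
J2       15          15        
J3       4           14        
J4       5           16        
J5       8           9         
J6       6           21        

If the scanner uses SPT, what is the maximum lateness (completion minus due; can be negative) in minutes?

SPT (increasing processing time): J3 J4 J6 J5 J1 J2.
J3: 0→4, due 14, lateness -10
J4: 4→9, due 16, lateness -7
J6: 9→15, due 21, lateness -6
J5: 15→23, due 9, lateness 14
J1: 23→32, due 13, lateness 19
J2: 32→47, due 15, lateness 32
Maximum = 32.

32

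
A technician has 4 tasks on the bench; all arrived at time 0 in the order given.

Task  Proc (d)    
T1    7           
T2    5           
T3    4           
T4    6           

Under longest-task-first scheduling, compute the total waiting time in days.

38

LPT (decreasing processing time): T1 T4 T2 T3.
T1: waits 0, runs 0→7
T4: waits 7, runs 7→13
T2: waits 13, runs 13→18
T3: waits 18, runs 18→22
Sum = 0+7+13+18 = 38.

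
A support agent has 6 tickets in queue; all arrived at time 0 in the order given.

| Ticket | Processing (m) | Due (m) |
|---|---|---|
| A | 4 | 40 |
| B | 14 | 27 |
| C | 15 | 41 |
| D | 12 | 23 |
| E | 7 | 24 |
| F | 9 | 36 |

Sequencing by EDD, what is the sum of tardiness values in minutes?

EDD (increasing due date): D E B F A C.
D: 0→12, due 23, tardiness 0
E: 12→19, due 24, tardiness 0
B: 19→33, due 27, tardiness 6
F: 33→42, due 36, tardiness 6
A: 42→46, due 40, tardiness 6
C: 46→61, due 41, tardiness 20
Sum = 0+0+6+6+6+20 = 38.

38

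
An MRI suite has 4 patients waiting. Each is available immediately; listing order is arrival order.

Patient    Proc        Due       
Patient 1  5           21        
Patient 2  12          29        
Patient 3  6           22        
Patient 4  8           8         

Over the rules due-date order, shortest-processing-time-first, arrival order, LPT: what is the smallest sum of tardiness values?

2

EDD (increasing due date): Patient 4 Patient 1 Patient 3 Patient 2.
Patient 4: 0→8, due 8, tardiness 0
Patient 1: 8→13, due 21, tardiness 0
Patient 3: 13→19, due 22, tardiness 0
Patient 2: 19→31, due 29, tardiness 2
Sum = 0+0+0+2 = 2.
SPT (increasing processing time): Patient 1 Patient 3 Patient 4 Patient 2.
Patient 1: 0→5, due 21, tardiness 0
Patient 3: 5→11, due 22, tardiness 0
Patient 4: 11→19, due 8, tardiness 11
Patient 2: 19→31, due 29, tardiness 2
Sum = 0+0+11+2 = 13.
FIFO (arrival order): Patient 1 Patient 2 Patient 3 Patient 4.
Patient 1: 0→5, due 21, tardiness 0
Patient 2: 5→17, due 29, tardiness 0
Patient 3: 17→23, due 22, tardiness 1
Patient 4: 23→31, due 8, tardiness 23
Sum = 0+0+1+23 = 24.
LPT (decreasing processing time): Patient 2 Patient 4 Patient 3 Patient 1.
Patient 2: 0→12, due 29, tardiness 0
Patient 4: 12→20, due 8, tardiness 12
Patient 3: 20→26, due 22, tardiness 4
Patient 1: 26→31, due 21, tardiness 10
Sum = 0+12+4+10 = 26.
EDD 2, SPT 13, FIFO 24, LPT 26 → minimum 2.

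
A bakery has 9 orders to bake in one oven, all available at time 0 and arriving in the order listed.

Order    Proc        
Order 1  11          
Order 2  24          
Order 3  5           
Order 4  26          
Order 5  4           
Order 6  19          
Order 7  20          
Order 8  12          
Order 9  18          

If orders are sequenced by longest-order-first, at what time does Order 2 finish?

50

LPT (decreasing processing time): Order 4 Order 2 Order 7 Order 6 Order 9 Order 8 Order 1 Order 3 Order 5.
Order 4: 0→26
Order 2: 26→50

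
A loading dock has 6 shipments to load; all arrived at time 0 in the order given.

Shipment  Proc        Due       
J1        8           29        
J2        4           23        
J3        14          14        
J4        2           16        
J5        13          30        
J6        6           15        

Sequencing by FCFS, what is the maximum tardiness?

32

FIFO (arrival order): J1 J2 J3 J4 J5 J6.
J1: 0→8, due 29, tardiness 0
J2: 8→12, due 23, tardiness 0
J3: 12→26, due 14, tardiness 12
J4: 26→28, due 16, tardiness 12
J5: 28→41, due 30, tardiness 11
J6: 41→47, due 15, tardiness 32
Maximum = 32.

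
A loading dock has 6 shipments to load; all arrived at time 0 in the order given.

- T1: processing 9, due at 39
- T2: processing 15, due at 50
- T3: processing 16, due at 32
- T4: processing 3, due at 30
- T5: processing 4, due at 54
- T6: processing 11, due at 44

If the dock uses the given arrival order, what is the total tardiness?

FIFO (arrival order): T1 T2 T3 T4 T5 T6.
T1: 0→9, due 39, tardiness 0
T2: 9→24, due 50, tardiness 0
T3: 24→40, due 32, tardiness 8
T4: 40→43, due 30, tardiness 13
T5: 43→47, due 54, tardiness 0
T6: 47→58, due 44, tardiness 14
Sum = 0+0+8+13+0+14 = 35.

35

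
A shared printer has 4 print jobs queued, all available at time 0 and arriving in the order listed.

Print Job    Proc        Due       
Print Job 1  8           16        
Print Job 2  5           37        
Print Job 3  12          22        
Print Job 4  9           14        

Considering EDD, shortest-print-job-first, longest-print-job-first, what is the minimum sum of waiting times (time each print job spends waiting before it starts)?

40

EDD (increasing due date): Print Job 4 Print Job 1 Print Job 3 Print Job 2.
Print Job 4: waits 0, runs 0→9
Print Job 1: waits 9, runs 9→17
Print Job 3: waits 17, runs 17→29
Print Job 2: waits 29, runs 29→34
Sum = 0+9+17+29 = 55.
SPT (increasing processing time): Print Job 2 Print Job 1 Print Job 4 Print Job 3.
Print Job 2: waits 0, runs 0→5
Print Job 1: waits 5, runs 5→13
Print Job 4: waits 13, runs 13→22
Print Job 3: waits 22, runs 22→34
Sum = 0+5+13+22 = 40.
LPT (decreasing processing time): Print Job 3 Print Job 4 Print Job 1 Print Job 2.
Print Job 3: waits 0, runs 0→12
Print Job 4: waits 12, runs 12→21
Print Job 1: waits 21, runs 21→29
Print Job 2: waits 29, runs 29→34
Sum = 0+12+21+29 = 62.
EDD 55, SPT 40, LPT 62 → minimum 40.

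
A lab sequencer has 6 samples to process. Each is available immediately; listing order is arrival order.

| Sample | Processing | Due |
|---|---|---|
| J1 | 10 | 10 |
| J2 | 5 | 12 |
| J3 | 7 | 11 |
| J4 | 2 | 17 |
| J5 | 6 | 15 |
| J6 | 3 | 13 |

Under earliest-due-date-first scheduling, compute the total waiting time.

EDD (increasing due date): J1 J3 J2 J6 J5 J4.
J1: waits 0, runs 0→10
J3: waits 10, runs 10→17
J2: waits 17, runs 17→22
J6: waits 22, runs 22→25
J5: waits 25, runs 25→31
J4: waits 31, runs 31→33
Sum = 0+10+17+22+25+31 = 105.

105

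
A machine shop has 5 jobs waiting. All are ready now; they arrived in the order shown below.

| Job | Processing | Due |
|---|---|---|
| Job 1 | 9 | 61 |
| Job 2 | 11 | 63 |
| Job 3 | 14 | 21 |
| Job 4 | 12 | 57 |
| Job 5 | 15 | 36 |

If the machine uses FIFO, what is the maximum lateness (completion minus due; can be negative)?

FIFO (arrival order): Job 1 Job 2 Job 3 Job 4 Job 5.
Job 1: 0→9, due 61, lateness -52
Job 2: 9→20, due 63, lateness -43
Job 3: 20→34, due 21, lateness 13
Job 4: 34→46, due 57, lateness -11
Job 5: 46→61, due 36, lateness 25
Maximum = 25.

25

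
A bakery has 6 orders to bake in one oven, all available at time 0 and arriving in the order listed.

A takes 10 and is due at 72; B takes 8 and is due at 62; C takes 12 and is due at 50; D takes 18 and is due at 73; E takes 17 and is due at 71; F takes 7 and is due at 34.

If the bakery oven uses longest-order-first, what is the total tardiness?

41

LPT (decreasing processing time): D E C A B F.
D: 0→18, due 73, tardiness 0
E: 18→35, due 71, tardiness 0
C: 35→47, due 50, tardiness 0
A: 47→57, due 72, tardiness 0
B: 57→65, due 62, tardiness 3
F: 65→72, due 34, tardiness 38
Sum = 0+0+0+0+3+38 = 41.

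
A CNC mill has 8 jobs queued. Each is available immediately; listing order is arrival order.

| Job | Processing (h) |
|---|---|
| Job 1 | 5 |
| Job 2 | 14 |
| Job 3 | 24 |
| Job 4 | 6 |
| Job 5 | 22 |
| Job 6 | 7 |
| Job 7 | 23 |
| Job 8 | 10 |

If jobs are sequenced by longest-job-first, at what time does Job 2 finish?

LPT (decreasing processing time): Job 3 Job 7 Job 5 Job 2 Job 8 Job 6 Job 4 Job 1.
Job 3: 0→24
Job 7: 24→47
Job 5: 47→69
Job 2: 69→83

83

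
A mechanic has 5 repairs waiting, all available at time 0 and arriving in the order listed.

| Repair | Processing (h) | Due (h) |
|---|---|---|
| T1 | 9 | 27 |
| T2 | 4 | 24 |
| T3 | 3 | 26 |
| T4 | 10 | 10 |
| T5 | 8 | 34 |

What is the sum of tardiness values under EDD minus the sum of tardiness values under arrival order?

-16

EDD (increasing due date): T4 T2 T3 T1 T5.
T4: 0→10, due 10, tardiness 0
T2: 10→14, due 24, tardiness 0
T3: 14→17, due 26, tardiness 0
T1: 17→26, due 27, tardiness 0
T5: 26→34, due 34, tardiness 0
Sum = 0+0+0+0+0 = 0.
FIFO (arrival order): T1 T2 T3 T4 T5.
T1: 0→9, due 27, tardiness 0
T2: 9→13, due 24, tardiness 0
T3: 13→16, due 26, tardiness 0
T4: 16→26, due 10, tardiness 16
T5: 26→34, due 34, tardiness 0
Sum = 0+0+0+16+0 = 16.
Difference = 0 − 16 = -16.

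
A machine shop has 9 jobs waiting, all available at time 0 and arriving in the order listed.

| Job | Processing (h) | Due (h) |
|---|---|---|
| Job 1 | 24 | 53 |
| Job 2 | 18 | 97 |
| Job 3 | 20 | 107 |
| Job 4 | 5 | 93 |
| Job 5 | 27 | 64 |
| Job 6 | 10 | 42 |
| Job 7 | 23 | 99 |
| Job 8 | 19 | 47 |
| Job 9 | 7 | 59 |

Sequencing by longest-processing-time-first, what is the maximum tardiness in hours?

LPT (decreasing processing time): Job 5 Job 1 Job 7 Job 3 Job 8 Job 2 Job 6 Job 9 Job 4.
Job 5: 0→27, due 64, tardiness 0
Job 1: 27→51, due 53, tardiness 0
Job 7: 51→74, due 99, tardiness 0
Job 3: 74→94, due 107, tardiness 0
Job 8: 94→113, due 47, tardiness 66
Job 2: 113→131, due 97, tardiness 34
Job 6: 131→141, due 42, tardiness 99
Job 9: 141→148, due 59, tardiness 89
Job 4: 148→153, due 93, tardiness 60
Maximum = 99.

99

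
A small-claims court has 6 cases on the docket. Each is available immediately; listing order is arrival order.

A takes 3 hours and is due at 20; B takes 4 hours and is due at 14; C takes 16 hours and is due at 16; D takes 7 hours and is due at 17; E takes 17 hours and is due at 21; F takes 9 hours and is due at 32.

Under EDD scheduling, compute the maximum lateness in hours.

EDD (increasing due date): B C D A E F.
B: 0→4, due 14, lateness -10
C: 4→20, due 16, lateness 4
D: 20→27, due 17, lateness 10
A: 27→30, due 20, lateness 10
E: 30→47, due 21, lateness 26
F: 47→56, due 32, lateness 24
Maximum = 26.

26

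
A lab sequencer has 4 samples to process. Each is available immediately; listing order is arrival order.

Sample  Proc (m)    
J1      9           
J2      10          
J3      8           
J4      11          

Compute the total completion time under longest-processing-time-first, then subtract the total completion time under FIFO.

7

LPT (decreasing processing time): J4 J2 J1 J3.
J4: 0→11
J2: 11→21
J1: 21→30
J3: 30→38
Sum = 11+21+30+38 = 100.
FIFO (arrival order): J1 J2 J3 J4.
J1: 0→9
J2: 9→19
J3: 19→27
J4: 27→38
Sum = 9+19+27+38 = 93.
Difference = 100 − 93 = 7.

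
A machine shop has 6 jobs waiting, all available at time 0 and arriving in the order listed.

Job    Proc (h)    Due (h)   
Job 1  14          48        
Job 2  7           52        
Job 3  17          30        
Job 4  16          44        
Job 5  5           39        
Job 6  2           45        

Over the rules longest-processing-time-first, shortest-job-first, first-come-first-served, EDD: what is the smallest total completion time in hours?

156

LPT (decreasing processing time): Job 3 Job 4 Job 1 Job 2 Job 5 Job 6.
Job 3: 0→17
Job 4: 17→33
Job 1: 33→47
Job 2: 47→54
Job 5: 54→59
Job 6: 59→61
Sum = 17+33+47+54+59+61 = 271.
SPT (increasing processing time): Job 6 Job 5 Job 2 Job 1 Job 4 Job 3.
Job 6: 0→2
Job 5: 2→7
Job 2: 7→14
Job 1: 14→28
Job 4: 28→44
Job 3: 44→61
Sum = 2+7+14+28+44+61 = 156.
FIFO (arrival order): Job 1 Job 2 Job 3 Job 4 Job 5 Job 6.
Job 1: 0→14
Job 2: 14→21
Job 3: 21→38
Job 4: 38→54
Job 5: 54→59
Job 6: 59→61
Sum = 14+21+38+54+59+61 = 247.
EDD (increasing due date): Job 3 Job 5 Job 4 Job 6 Job 1 Job 2.
Job 3: 0→17
Job 5: 17→22
Job 4: 22→38
Job 6: 38→40
Job 1: 40→54
Job 2: 54→61
Sum = 17+22+38+40+54+61 = 232.
LPT 271, SPT 156, FIFO 247, EDD 232 → minimum 156.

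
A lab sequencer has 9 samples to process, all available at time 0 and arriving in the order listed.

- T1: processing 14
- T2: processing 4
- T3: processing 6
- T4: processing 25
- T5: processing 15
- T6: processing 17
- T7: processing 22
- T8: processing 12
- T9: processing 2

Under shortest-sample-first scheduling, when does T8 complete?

24

SPT (increasing processing time): T9 T2 T3 T8 T1 T5 T6 T7 T4.
T9: 0→2
T2: 2→6
T3: 6→12
T8: 12→24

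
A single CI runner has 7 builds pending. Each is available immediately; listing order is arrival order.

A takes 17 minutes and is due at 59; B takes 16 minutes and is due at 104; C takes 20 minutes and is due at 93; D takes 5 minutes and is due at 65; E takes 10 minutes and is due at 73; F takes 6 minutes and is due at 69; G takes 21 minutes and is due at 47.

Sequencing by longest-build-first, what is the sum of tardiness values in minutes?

62

LPT (decreasing processing time): G C A B E F D.
G: 0→21, due 47, tardiness 0
C: 21→41, due 93, tardiness 0
A: 41→58, due 59, tardiness 0
B: 58→74, due 104, tardiness 0
E: 74→84, due 73, tardiness 11
F: 84→90, due 69, tardiness 21
D: 90→95, due 65, tardiness 30
Sum = 0+0+0+0+11+21+30 = 62.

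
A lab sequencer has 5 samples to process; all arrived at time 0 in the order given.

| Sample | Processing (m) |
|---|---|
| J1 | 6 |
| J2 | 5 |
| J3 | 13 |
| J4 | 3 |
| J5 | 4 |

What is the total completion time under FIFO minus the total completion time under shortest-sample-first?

FIFO (arrival order): J1 J2 J3 J4 J5.
J1: 0→6
J2: 6→11
J3: 11→24
J4: 24→27
J5: 27→31
Sum = 6+11+24+27+31 = 99.
SPT (increasing processing time): J4 J5 J2 J1 J3.
J4: 0→3
J5: 3→7
J2: 7→12
J1: 12→18
J3: 18→31
Sum = 3+7+12+18+31 = 71.
Difference = 99 − 71 = 28.

28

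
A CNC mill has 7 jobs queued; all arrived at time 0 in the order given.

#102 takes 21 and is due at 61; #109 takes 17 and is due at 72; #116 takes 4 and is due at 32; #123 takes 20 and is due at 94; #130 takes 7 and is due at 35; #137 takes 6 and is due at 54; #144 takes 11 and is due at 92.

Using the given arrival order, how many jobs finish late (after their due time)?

3

FIFO (arrival order): #102 #109 #116 #123 #130 #137 #144.
#102: 0→21, due 61, tardiness 0
#109: 21→38, due 72, tardiness 0
#116: 38→42, due 32, tardiness 10
#123: 42→62, due 94, tardiness 0
#130: 62→69, due 35, tardiness 34
#137: 69→75, due 54, tardiness 21
#144: 75→86, due 92, tardiness 0
Late jobs: 3.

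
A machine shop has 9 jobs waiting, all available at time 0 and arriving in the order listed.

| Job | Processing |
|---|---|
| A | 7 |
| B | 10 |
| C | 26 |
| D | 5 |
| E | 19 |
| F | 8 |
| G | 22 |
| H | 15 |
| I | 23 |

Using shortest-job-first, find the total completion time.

506

SPT (increasing processing time): D A F B H E G I C.
D: 0→5
A: 5→12
F: 12→20
B: 20→30
H: 30→45
E: 45→64
G: 64→86
I: 86→109
C: 109→135
Sum = 5+12+20+30+45+64+86+109+135 = 506.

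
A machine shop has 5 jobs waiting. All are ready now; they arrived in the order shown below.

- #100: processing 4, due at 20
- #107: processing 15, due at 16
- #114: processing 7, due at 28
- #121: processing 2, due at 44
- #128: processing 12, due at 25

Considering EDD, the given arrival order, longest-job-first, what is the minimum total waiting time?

77

EDD (increasing due date): #107 #100 #128 #114 #121.
#107: waits 0, runs 0→15
#100: waits 15, runs 15→19
#128: waits 19, runs 19→31
#114: waits 31, runs 31→38
#121: waits 38, runs 38→40
Sum = 0+15+19+31+38 = 103.
FIFO (arrival order): #100 #107 #114 #121 #128.
#100: waits 0, runs 0→4
#107: waits 4, runs 4→19
#114: waits 19, runs 19→26
#121: waits 26, runs 26→28
#128: waits 28, runs 28→40
Sum = 0+4+19+26+28 = 77.
LPT (decreasing processing time): #107 #128 #114 #100 #121.
#107: waits 0, runs 0→15
#128: waits 15, runs 15→27
#114: waits 27, runs 27→34
#100: waits 34, runs 34→38
#121: waits 38, runs 38→40
Sum = 0+15+27+34+38 = 114.
EDD 103, FIFO 77, LPT 114 → minimum 77.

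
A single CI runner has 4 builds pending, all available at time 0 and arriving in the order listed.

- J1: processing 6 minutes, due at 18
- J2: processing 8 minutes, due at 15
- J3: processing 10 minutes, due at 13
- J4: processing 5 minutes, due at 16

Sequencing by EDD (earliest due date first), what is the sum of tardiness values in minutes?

EDD (increasing due date): J3 J2 J4 J1.
J3: 0→10, due 13, tardiness 0
J2: 10→18, due 15, tardiness 3
J4: 18→23, due 16, tardiness 7
J1: 23→29, due 18, tardiness 11
Sum = 0+3+7+11 = 21.

21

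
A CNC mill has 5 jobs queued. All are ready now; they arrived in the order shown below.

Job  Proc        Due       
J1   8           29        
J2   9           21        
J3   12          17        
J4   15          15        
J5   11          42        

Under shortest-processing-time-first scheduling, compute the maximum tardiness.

40

SPT (increasing processing time): J1 J2 J5 J3 J4.
J1: 0→8, due 29, tardiness 0
J2: 8→17, due 21, tardiness 0
J5: 17→28, due 42, tardiness 0
J3: 28→40, due 17, tardiness 23
J4: 40→55, due 15, tardiness 40
Maximum = 40.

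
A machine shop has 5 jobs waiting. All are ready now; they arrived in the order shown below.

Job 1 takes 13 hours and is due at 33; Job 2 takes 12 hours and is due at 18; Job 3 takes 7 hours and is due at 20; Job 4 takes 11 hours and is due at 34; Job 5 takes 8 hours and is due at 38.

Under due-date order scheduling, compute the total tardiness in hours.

22

EDD (increasing due date): Job 2 Job 3 Job 1 Job 4 Job 5.
Job 2: 0→12, due 18, tardiness 0
Job 3: 12→19, due 20, tardiness 0
Job 1: 19→32, due 33, tardiness 0
Job 4: 32→43, due 34, tardiness 9
Job 5: 43→51, due 38, tardiness 13
Sum = 0+0+0+9+13 = 22.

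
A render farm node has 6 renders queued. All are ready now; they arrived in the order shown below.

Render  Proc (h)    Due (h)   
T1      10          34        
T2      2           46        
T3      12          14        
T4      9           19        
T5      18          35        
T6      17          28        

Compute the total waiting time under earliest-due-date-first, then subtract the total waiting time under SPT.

EDD (increasing due date): T3 T4 T6 T1 T5 T2.
T3: waits 0, runs 0→12
T4: waits 12, runs 12→21
T6: waits 21, runs 21→38
T1: waits 38, runs 38→48
T5: waits 48, runs 48→66
T2: waits 66, runs 66→68
Sum = 0+12+21+38+48+66 = 185.
SPT (increasing processing time): T2 T4 T1 T3 T6 T5.
T2: waits 0, runs 0→2
T4: waits 2, runs 2→11
T1: waits 11, runs 11→21
T3: waits 21, runs 21→33
T6: waits 33, runs 33→50
T5: waits 50, runs 50→68
Sum = 0+2+11+21+33+50 = 117.
Difference = 185 − 117 = 68.

68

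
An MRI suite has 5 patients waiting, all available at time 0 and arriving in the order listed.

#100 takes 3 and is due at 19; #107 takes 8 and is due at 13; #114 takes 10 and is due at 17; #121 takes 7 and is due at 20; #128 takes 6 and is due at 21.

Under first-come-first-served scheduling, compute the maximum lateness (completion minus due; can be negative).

FIFO (arrival order): #100 #107 #114 #121 #128.
#100: 0→3, due 19, lateness -16
#107: 3→11, due 13, lateness -2
#114: 11→21, due 17, lateness 4
#121: 21→28, due 20, lateness 8
#128: 28→34, due 21, lateness 13
Maximum = 13.

13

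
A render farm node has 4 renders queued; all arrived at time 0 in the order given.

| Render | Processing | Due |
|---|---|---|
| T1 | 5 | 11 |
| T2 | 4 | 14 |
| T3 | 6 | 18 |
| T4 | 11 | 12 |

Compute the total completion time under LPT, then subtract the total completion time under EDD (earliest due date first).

LPT (decreasing processing time): T4 T3 T1 T2.
T4: 0→11
T3: 11→17
T1: 17→22
T2: 22→26
Sum = 11+17+22+26 = 76.
EDD (increasing due date): T1 T4 T2 T3.
T1: 0→5
T4: 5→16
T2: 16→20
T3: 20→26
Sum = 5+16+20+26 = 67.
Difference = 76 − 67 = 9.

9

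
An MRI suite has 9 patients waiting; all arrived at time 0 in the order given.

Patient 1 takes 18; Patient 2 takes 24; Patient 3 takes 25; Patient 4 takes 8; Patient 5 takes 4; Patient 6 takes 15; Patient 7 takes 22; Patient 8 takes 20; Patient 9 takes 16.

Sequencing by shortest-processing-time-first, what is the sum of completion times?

SPT (increasing processing time): Patient 5 Patient 4 Patient 6 Patient 9 Patient 1 Patient 8 Patient 7 Patient 2 Patient 3.
Patient 5: 0→4
Patient 4: 4→12
Patient 6: 12→27
Patient 9: 27→43
Patient 1: 43→61
Patient 8: 61→81
Patient 7: 81→103
Patient 2: 103→127
Patient 3: 127→152
Sum = 4+12+27+43+61+81+103+127+152 = 610.

610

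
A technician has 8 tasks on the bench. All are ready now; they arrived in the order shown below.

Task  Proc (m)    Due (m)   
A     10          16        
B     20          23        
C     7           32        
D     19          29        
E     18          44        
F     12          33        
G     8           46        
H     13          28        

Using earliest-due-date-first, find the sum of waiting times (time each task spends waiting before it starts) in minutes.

EDD (increasing due date): A B H D C F E G.
A: waits 0, runs 0→10
B: waits 10, runs 10→30
H: waits 30, runs 30→43
D: waits 43, runs 43→62
C: waits 62, runs 62→69
F: waits 69, runs 69→81
E: waits 81, runs 81→99
G: waits 99, runs 99→107
Sum = 0+10+30+43+62+69+81+99 = 394.

394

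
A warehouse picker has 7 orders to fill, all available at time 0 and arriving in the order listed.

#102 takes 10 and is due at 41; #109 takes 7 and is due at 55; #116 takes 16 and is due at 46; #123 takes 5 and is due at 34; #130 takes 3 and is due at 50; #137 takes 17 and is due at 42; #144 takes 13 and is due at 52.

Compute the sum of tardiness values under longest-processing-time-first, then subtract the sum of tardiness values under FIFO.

39

LPT (decreasing processing time): #137 #116 #144 #102 #109 #123 #130.
#137: 0→17, due 42, tardiness 0
#116: 17→33, due 46, tardiness 0
#144: 33→46, due 52, tardiness 0
#102: 46→56, due 41, tardiness 15
#109: 56→63, due 55, tardiness 8
#123: 63→68, due 34, tardiness 34
#130: 68→71, due 50, tardiness 21
Sum = 0+0+0+15+8+34+21 = 78.
FIFO (arrival order): #102 #109 #116 #123 #130 #137 #144.
#102: 0→10, due 41, tardiness 0
#109: 10→17, due 55, tardiness 0
#116: 17→33, due 46, tardiness 0
#123: 33→38, due 34, tardiness 4
#130: 38→41, due 50, tardiness 0
#137: 41→58, due 42, tardiness 16
#144: 58→71, due 52, tardiness 19
Sum = 0+0+0+4+0+16+19 = 39.
Difference = 78 − 39 = 39.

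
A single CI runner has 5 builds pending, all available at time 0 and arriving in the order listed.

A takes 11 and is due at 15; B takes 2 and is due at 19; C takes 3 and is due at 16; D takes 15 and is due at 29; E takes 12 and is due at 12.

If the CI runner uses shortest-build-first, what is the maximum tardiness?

16

SPT (increasing processing time): B C A E D.
B: 0→2, due 19, tardiness 0
C: 2→5, due 16, tardiness 0
A: 5→16, due 15, tardiness 1
E: 16→28, due 12, tardiness 16
D: 28→43, due 29, tardiness 14
Maximum = 16.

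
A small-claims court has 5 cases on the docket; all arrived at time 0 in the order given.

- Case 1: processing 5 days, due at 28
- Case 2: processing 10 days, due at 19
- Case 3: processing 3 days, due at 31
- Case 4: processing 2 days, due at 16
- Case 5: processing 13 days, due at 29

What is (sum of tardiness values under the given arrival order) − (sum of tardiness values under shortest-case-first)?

FIFO (arrival order): Case 1 Case 2 Case 3 Case 4 Case 5.
Case 1: 0→5, due 28, tardiness 0
Case 2: 5→15, due 19, tardiness 0
Case 3: 15→18, due 31, tardiness 0
Case 4: 18→20, due 16, tardiness 4
Case 5: 20→33, due 29, tardiness 4
Sum = 0+0+0+4+4 = 8.
SPT (increasing processing time): Case 4 Case 3 Case 1 Case 2 Case 5.
Case 4: 0→2, due 16, tardiness 0
Case 3: 2→5, due 31, tardiness 0
Case 1: 5→10, due 28, tardiness 0
Case 2: 10→20, due 19, tardiness 1
Case 5: 20→33, due 29, tardiness 4
Sum = 0+0+0+1+4 = 5.
Difference = 8 − 5 = 3.

3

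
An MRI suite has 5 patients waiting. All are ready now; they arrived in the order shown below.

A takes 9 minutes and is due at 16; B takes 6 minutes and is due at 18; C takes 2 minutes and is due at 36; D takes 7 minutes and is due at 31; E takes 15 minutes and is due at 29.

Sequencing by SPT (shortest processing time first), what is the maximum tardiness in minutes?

10

SPT (increasing processing time): C B D A E.
C: 0→2, due 36, tardiness 0
B: 2→8, due 18, tardiness 0
D: 8→15, due 31, tardiness 0
A: 15→24, due 16, tardiness 8
E: 24→39, due 29, tardiness 10
Maximum = 10.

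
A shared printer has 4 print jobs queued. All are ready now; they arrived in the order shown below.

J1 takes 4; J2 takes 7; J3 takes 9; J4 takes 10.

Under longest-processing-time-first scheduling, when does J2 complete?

LPT (decreasing processing time): J4 J3 J2 J1.
J4: 0→10
J3: 10→19
J2: 19→26

26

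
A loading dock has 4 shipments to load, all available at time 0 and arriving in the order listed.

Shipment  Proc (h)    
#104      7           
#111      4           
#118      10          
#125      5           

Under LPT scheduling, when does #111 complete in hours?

LPT (decreasing processing time): #118 #104 #125 #111.
#118: 0→10
#104: 10→17
#125: 17→22
#111: 22→26

26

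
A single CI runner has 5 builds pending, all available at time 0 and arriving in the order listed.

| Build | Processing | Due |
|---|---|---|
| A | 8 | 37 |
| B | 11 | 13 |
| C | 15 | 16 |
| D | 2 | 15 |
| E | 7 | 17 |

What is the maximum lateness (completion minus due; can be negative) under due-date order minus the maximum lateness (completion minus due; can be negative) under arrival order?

EDD (increasing due date): B D C E A.
B: 0→11, due 13, lateness -2
D: 11→13, due 15, lateness -2
C: 13→28, due 16, lateness 12
E: 28→35, due 17, lateness 18
A: 35→43, due 37, lateness 6
Maximum = 18.
FIFO (arrival order): A B C D E.
A: 0→8, due 37, lateness -29
B: 8→19, due 13, lateness 6
C: 19→34, due 16, lateness 18
D: 34→36, due 15, lateness 21
E: 36→43, due 17, lateness 26
Maximum = 26.
Difference = 18 − 26 = -8.

-8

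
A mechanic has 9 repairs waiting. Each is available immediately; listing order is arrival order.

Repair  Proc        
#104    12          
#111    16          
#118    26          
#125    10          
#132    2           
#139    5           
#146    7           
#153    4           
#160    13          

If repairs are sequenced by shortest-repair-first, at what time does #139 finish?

SPT (increasing processing time): #132 #153 #139 #146 #125 #104 #160 #111 #118.
#132: 0→2
#153: 2→6
#139: 6→11

11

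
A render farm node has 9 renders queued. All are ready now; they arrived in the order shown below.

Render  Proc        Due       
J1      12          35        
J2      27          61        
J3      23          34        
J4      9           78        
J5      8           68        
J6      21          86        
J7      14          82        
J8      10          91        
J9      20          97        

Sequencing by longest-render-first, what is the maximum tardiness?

82

LPT (decreasing processing time): J2 J3 J6 J9 J7 J1 J8 J4 J5.
J2: 0→27, due 61, tardiness 0
J3: 27→50, due 34, tardiness 16
J6: 50→71, due 86, tardiness 0
J9: 71→91, due 97, tardiness 0
J7: 91→105, due 82, tardiness 23
J1: 105→117, due 35, tardiness 82
J8: 117→127, due 91, tardiness 36
J4: 127→136, due 78, tardiness 58
J5: 136→144, due 68, tardiness 76
Maximum = 82.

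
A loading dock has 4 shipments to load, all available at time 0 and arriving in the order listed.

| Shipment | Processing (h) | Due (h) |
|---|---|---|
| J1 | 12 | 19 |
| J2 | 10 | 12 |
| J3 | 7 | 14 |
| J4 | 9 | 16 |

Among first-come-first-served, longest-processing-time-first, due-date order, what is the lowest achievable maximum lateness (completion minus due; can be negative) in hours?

FIFO (arrival order): J1 J2 J3 J4.
J1: 0→12, due 19, lateness -7
J2: 12→22, due 12, lateness 10
J3: 22→29, due 14, lateness 15
J4: 29→38, due 16, lateness 22
Maximum = 22.
LPT (decreasing processing time): J1 J2 J4 J3.
J1: 0→12, due 19, lateness -7
J2: 12→22, due 12, lateness 10
J4: 22→31, due 16, lateness 15
J3: 31→38, due 14, lateness 24
Maximum = 24.
EDD (increasing due date): J2 J3 J4 J1.
J2: 0→10, due 12, lateness -2
J3: 10→17, due 14, lateness 3
J4: 17→26, due 16, lateness 10
J1: 26→38, due 19, lateness 19
Maximum = 19.
FIFO 22, LPT 24, EDD 19 → minimum 19.

19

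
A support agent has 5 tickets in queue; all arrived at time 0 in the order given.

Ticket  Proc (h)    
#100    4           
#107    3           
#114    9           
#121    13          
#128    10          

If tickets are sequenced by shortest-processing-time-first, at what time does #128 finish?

26

SPT (increasing processing time): #107 #100 #114 #128 #121.
#107: 0→3
#100: 3→7
#114: 7→16
#128: 16→26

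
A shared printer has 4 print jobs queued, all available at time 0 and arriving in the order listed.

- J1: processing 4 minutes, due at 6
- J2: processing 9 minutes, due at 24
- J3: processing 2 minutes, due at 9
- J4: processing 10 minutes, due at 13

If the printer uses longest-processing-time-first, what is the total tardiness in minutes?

LPT (decreasing processing time): J4 J2 J1 J3.
J4: 0→10, due 13, tardiness 0
J2: 10→19, due 24, tardiness 0
J1: 19→23, due 6, tardiness 17
J3: 23→25, due 9, tardiness 16
Sum = 0+0+17+16 = 33.

33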